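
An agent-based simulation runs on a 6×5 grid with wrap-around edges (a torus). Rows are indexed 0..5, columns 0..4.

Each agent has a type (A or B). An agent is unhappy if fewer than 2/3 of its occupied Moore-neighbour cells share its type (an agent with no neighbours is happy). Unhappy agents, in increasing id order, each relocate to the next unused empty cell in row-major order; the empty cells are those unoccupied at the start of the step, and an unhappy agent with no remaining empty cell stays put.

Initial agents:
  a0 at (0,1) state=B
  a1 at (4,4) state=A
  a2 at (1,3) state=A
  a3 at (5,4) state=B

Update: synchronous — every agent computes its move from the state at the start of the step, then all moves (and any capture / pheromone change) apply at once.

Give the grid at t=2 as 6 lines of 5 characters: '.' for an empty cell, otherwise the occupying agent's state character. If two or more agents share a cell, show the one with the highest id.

...BA
AB...
.....
.....
.....
.....

t=1: a0@(0,1):B a1@(0,0):A a2@(1,3):A a3@(0,2):B
t=2: a0@(0,3):B a1@(0,4):A a2@(1,0):A a3@(1,1):B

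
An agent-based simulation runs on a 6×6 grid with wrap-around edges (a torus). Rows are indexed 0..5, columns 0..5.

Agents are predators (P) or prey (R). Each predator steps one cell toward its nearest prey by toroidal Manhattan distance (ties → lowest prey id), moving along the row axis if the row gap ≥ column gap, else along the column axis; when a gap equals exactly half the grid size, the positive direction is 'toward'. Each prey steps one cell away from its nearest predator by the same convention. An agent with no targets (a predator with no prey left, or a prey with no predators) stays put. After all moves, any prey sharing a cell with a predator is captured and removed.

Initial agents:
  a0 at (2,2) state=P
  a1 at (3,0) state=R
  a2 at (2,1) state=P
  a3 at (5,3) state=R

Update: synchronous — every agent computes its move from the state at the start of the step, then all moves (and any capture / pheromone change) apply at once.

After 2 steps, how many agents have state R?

t=1: a0@(2,1):P a1@(4,0):R a2@(3,1):P a3@(4,3):R
t=2: a0@(3,1):P a1@(5,0):R a2@(4,1):P a3@(4,4):R

2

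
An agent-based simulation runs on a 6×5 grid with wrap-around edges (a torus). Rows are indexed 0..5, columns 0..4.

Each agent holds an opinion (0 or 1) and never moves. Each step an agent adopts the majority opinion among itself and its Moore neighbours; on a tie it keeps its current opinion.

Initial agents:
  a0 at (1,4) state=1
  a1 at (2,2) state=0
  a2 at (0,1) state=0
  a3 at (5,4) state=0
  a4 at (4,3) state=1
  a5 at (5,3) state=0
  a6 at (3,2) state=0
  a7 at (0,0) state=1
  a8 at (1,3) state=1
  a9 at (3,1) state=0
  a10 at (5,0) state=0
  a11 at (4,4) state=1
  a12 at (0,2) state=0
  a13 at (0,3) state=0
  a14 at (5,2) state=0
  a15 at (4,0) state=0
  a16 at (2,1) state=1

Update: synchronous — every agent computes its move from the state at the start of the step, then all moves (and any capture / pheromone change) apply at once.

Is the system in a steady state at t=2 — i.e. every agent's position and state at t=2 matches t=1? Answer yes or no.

t=1: a0@(1,4):1 a1@(2,2):0 a2@(0,1):0 a3@(5,4):0 a4@(4,3):0 a5@(5,3):0 a6@(3,2):0 a7@(0,0):0 a8@(1,3):0 a9@(3,1):0 a10@(5,0):0 a11@(4,4):0 a12@(0,2):0 a13@(0,3):0 a14@(5,2):0 a15@(4,0):0 a16@(2,1):0
t=2: a0@(1,4):0 a1@(2,2):0 a2@(0,1):0 a3@(5,4):0 a4@(4,3):0 a5@(5,3):0 a6@(3,2):0 a7@(0,0):0 a8@(1,3):0 a9@(3,1):0 a10@(5,0):0 a11@(4,4):0 a12@(0,2):0 a13@(0,3):0 a14@(5,2):0 a15@(4,0):0 a16@(2,1):0

no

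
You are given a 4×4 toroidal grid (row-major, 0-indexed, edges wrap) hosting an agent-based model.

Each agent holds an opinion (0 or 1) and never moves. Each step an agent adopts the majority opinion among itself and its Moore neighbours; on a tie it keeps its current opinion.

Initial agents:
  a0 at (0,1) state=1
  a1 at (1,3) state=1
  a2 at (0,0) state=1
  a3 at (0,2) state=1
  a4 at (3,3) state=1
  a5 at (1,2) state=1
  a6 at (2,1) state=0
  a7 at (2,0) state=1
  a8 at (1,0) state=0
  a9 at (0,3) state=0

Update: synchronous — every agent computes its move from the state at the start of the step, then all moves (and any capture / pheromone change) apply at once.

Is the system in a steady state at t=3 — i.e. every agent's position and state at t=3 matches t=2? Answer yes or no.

t=1: a0@(0,1):1 a1@(1,3):1 a2@(0,0):1 a3@(0,2):1 a4@(3,3):1 a5@(1,2):1 a6@(2,1):0 a7@(2,0):1 a8@(1,0):1 a9@(0,3):1
t=2: a0@(0,1):1 a1@(1,3):1 a2@(0,0):1 a3@(0,2):1 a4@(3,3):1 a5@(1,2):1 a6@(2,1):1 a7@(2,0):1 a8@(1,0):1 a9@(0,3):1
t=3: (unchanged — steady state)

yes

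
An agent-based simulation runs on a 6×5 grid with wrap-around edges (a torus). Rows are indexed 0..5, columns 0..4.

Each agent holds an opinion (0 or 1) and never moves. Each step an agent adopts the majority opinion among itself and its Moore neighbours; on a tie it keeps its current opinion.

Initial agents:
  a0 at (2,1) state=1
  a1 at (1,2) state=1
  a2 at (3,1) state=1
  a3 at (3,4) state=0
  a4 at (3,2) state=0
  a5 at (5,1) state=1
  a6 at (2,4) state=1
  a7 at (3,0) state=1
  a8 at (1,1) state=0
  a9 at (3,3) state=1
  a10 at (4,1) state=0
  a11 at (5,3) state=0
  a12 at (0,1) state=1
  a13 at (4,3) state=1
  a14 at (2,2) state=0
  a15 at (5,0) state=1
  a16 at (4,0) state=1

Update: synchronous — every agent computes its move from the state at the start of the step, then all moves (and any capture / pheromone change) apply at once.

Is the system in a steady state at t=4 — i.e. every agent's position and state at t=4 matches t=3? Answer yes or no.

t=1: a0@(2,1):1 a1@(1,2):1 a2@(3,1):1 a3@(3,4):1 a4@(3,2):1 a5@(5,1):1 a6@(2,4):1 a7@(3,0):1 a8@(1,1):1 a9@(3,3):1 a10@(4,1):1 a11@(5,3):0 a12@(0,1):1 a13@(4,3):0 a14@(2,2):1 a15@(5,0):1 a16@(4,0):1
t=2: a0@(2,1):1 a1@(1,2):1 a2@(3,1):1 a3@(3,4):1 a4@(3,2):1 a5@(5,1):1 a6@(2,4):1 a7@(3,0):1 a8@(1,1):1 a9@(3,3):1 a10@(4,1):1 a11@(5,3):0 a12@(0,1):1 a13@(4,3):1 a14@(2,2):1 a15@(5,0):1 a16@(4,0):1
t=3: (unchanged — steady state)

yes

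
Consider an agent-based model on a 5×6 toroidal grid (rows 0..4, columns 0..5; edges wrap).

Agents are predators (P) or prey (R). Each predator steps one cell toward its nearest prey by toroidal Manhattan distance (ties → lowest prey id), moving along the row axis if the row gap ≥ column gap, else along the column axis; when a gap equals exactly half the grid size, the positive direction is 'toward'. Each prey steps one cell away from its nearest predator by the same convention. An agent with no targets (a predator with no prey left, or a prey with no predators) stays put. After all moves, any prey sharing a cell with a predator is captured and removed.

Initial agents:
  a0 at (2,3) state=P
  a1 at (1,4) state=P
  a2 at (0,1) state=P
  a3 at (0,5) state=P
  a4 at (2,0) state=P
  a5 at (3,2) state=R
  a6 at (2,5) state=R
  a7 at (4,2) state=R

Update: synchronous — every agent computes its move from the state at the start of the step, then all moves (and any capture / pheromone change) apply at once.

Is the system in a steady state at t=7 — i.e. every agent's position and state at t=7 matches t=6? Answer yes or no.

yes

t=1: a0@(3,3):P a1@(2,4):P a2@(4,1):P a3@(1,5):P a4@(2,5):P a5@(4,2):R a7@(3,2):R
t=2: a0@(3,2):P a1@(2,3):P a2@(4,2):P a3@(1,0):P a4@(2,0):P a5@(4,3):R a7@(3,1):R
t=3: a0@(3,1):P a1@(3,3):P a2@(4,3):P a3@(2,0):P a4@(3,0):P a5@(4,4):R
t=4: a0@(3,2):P a1@(4,3):P a2@(4,4):P a3@(3,0):P a4@(3,5):P a5@(4,5):R
t=5: a0@(3,3):P a1@(4,4):P a2@(4,5):P a3@(4,0):P a4@(4,5):P
t=6: (unchanged — steady state)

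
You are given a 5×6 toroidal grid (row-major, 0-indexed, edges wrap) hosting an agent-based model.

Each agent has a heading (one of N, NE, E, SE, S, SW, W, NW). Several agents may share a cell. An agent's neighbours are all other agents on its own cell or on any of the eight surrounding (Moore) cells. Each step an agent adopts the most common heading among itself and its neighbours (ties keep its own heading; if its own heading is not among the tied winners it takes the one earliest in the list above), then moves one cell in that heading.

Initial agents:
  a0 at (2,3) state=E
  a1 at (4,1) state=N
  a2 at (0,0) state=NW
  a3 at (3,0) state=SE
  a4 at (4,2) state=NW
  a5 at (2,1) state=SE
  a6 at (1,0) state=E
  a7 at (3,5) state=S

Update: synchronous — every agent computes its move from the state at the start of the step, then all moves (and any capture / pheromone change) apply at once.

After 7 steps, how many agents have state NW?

8

t=1: a0@(2,4):E a1@(3,0):NW a2@(4,5):NW a3@(4,1):SE a4@(3,1):NW a5@(3,2):SE a6@(1,1):E a7@(4,5):S
t=2: a0@(2,5):E a1@(2,5):NW a2@(3,4):NW a3@(0,2):SE a4@(2,0):NW a5@(4,3):SE a6@(1,2):E a7@(3,4):NW
t=3: a0@(1,4):NW a1@(1,4):NW a2@(2,3):NW a3@(1,3):SE a4@(1,5):NW a5@(0,4):SE a6@(1,3):E a7@(2,3):NW
t=4: a0@(0,3):NW a1@(0,3):NW a2@(1,2):NW a3@(0,2):NW a4@(0,4):NW a5@(4,3):NW a6@(0,2):NW a7@(1,2):NW
t=5: a0@(4,2):NW a1@(4,2):NW a2@(0,1):NW a3@(4,1):NW a4@(4,3):NW a5@(3,2):NW a6@(4,1):NW a7@(0,1):NW
t=6: a0@(3,1):NW a1@(3,1):NW a2@(4,0):NW a3@(3,0):NW a4@(3,2):NW a5@(2,1):NW a6@(3,0):NW a7@(4,0):NW
t=7: a0@(2,0):NW a1@(2,0):NW a2@(3,5):NW a3@(2,5):NW a4@(2,1):NW a5@(1,0):NW a6@(2,5):NW a7@(3,5):NW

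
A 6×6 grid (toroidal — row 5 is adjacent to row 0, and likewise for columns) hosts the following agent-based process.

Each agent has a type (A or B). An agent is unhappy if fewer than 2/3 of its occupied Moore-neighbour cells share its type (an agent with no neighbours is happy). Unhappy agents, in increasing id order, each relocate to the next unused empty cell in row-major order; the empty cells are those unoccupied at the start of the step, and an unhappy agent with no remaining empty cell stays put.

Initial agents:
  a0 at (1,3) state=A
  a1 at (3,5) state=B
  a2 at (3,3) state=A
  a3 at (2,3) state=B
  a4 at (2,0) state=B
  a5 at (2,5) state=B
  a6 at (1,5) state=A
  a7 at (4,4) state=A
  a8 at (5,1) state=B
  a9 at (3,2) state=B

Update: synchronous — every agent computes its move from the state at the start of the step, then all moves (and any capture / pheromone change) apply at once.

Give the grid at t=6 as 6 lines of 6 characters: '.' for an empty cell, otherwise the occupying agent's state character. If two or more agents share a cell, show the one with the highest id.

A...AA
BB.A..
B.BB..
.....B
......
......

t=1: a0@(0,0):A a1@(3,5):B a2@(0,1):A a3@(0,2):B a4@(2,0):B a5@(2,5):B a6@(0,3):A a7@(0,4):A a8@(5,1):B a9@(0,5):B
t=2: a0@(1,0):A a1@(3,5):B a2@(1,1):A a3@(1,2):B a4@(2,0):B a5@(2,5):B a6@(1,3):A a7@(1,4):A a8@(1,5):B a9@(2,1):B
t=3: a0@(0,0):A a1@(3,5):B a2@(0,1):A a3@(0,2):B a4@(2,0):B a5@(0,3):B a6@(0,4):A a7@(0,5):A a8@(2,2):B a9@(2,3):B
t=4: a0@(0,0):A a1@(3,5):B a2@(1,0):A a3@(1,1):B a4@(2,0):B a5@(1,2):B a6@(1,3):A a7@(0,5):A a8@(2,2):B a9@(2,3):B
t=5: a0@(0,0):A a1@(3,5):B a2@(0,1):A a3@(0,2):B a4@(2,0):B a5@(1,2):B a6@(0,3):A a7@(0,5):A a8@(2,2):B a9@(2,3):B
t=6: a0@(0,0):A a1@(3,5):B a2@(0,4):A a3@(1,0):B a4@(2,0):B a5@(1,1):B a6@(1,3):A a7@(0,5):A a8@(2,2):B a9@(2,3):B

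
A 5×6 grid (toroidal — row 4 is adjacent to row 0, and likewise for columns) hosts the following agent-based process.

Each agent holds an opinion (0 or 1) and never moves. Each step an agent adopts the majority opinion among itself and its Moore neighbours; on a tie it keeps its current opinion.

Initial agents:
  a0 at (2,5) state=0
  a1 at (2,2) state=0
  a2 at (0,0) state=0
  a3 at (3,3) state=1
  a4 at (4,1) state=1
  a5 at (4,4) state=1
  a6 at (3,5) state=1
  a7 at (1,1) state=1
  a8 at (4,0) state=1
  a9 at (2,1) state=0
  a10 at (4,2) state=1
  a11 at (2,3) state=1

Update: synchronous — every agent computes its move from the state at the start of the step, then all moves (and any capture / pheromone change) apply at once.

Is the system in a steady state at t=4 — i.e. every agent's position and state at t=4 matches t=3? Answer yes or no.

yes

t=1: a0@(2,5):0 a1@(2,2):1 a2@(0,0):1 a3@(3,3):1 a4@(4,1):1 a5@(4,4):1 a6@(3,5):1 a7@(1,1):0 a8@(4,0):1 a9@(2,1):0 a10@(4,2):1 a11@(2,3):1
t=2: (unchanged — steady state)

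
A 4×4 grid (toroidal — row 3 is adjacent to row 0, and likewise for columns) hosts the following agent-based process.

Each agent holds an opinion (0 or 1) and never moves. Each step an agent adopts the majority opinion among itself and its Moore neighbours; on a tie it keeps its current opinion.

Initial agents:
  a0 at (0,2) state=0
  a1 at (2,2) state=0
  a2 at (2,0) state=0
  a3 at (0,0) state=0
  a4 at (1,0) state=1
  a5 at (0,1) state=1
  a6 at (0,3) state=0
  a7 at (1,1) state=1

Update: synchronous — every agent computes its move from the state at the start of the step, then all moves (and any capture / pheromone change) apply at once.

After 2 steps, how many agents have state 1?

t=1: a0@(0,2):0 a1@(2,2):0 a2@(2,0):1 a3@(0,0):1 a4@(1,0):1 a5@(0,1):1 a6@(0,3):0 a7@(1,1):0
t=2: a0@(0,2):0 a1@(2,2):0 a2@(2,0):1 a3@(0,0):1 a4@(1,0):1 a5@(0,1):1 a6@(0,3):0 a7@(1,1):1

5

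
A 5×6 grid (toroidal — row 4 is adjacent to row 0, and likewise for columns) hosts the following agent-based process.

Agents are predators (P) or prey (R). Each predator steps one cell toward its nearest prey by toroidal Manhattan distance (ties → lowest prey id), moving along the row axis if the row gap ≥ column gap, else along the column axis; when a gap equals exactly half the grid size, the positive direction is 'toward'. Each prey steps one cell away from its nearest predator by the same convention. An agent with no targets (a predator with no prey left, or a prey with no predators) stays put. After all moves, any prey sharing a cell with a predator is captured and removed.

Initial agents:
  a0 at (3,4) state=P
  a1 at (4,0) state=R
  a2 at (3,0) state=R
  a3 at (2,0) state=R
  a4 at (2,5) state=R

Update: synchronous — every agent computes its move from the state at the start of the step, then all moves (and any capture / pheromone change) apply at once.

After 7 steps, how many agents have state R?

t=1: a0@(3,5):P a1@(4,1):R a2@(3,1):R a3@(2,1):R a4@(1,5):R
t=2: a0@(3,0):P a1@(4,2):R a2@(3,2):R a3@(2,2):R a4@(0,5):R
t=3: a0@(3,1):P a1@(4,3):R a2@(3,3):R a3@(2,3):R a4@(1,5):R
t=4: a0@(3,2):P a1@(4,4):R a2@(3,4):R a3@(2,4):R a4@(0,5):R
t=5: a0@(3,3):P a1@(4,5):R a2@(3,5):R a3@(2,5):R a4@(0,4):R
t=6: a0@(3,4):P a1@(4,0):R a2@(3,0):R a3@(2,0):R a4@(1,4):R
t=7: a0@(3,5):P a1@(4,1):R a2@(3,1):R a3@(2,1):R a4@(0,4):R

4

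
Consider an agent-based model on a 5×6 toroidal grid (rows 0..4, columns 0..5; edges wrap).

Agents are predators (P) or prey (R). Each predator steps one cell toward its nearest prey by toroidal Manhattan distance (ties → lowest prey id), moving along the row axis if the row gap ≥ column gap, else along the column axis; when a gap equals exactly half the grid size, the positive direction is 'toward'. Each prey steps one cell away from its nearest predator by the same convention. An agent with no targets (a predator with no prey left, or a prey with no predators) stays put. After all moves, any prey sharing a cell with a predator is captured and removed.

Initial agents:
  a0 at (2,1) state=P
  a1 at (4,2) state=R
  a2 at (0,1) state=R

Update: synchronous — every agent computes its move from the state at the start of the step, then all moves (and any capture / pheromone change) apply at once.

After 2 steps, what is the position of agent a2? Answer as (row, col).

(3, 1)

t=1: a0@(1,1):P a1@(0,2):R a2@(4,1):R
t=2: a0@(0,1):P a1@(4,2):R a2@(3,1):R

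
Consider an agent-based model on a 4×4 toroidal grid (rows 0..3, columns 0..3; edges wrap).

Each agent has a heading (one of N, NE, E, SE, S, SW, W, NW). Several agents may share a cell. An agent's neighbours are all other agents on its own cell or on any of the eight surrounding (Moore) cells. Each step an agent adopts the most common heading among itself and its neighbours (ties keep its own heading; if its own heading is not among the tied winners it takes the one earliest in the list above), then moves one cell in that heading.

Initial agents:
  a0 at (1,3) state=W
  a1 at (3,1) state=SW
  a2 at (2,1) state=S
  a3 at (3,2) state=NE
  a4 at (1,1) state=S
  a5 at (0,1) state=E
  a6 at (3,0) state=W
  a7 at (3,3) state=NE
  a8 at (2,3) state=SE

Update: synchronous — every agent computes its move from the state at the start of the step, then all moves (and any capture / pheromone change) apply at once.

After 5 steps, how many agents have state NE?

9

t=1: a0@(1,2):W a1@(0,0):SW a2@(3,1):S a3@(2,3):NE a4@(2,1):S a5@(0,2):E a6@(3,3):W a7@(2,0):NE a8@(1,0):NE
t=2: a0@(1,1):W a1@(1,3):SW a2@(0,1):S a3@(1,0):NE a4@(3,1):S a5@(0,1):W a6@(2,0):NE a7@(1,1):NE a8@(0,1):NE
t=3: a0@(0,2):NE a1@(0,0):NE a2@(3,2):NE a3@(0,1):NE a4@(0,1):S a5@(3,2):NE a6@(1,1):NE a7@(0,2):NE a8@(3,2):NE
t=4: a0@(3,3):NE a1@(3,1):NE a2@(2,3):NE a3@(3,2):NE a4@(3,2):NE a5@(2,3):NE a6@(0,2):NE a7@(3,3):NE a8@(2,3):NE
t=5: a0@(2,0):NE a1@(2,2):NE a2@(1,0):NE a3@(2,3):NE a4@(2,3):NE a5@(1,0):NE a6@(3,3):NE a7@(2,0):NE a8@(1,0):NE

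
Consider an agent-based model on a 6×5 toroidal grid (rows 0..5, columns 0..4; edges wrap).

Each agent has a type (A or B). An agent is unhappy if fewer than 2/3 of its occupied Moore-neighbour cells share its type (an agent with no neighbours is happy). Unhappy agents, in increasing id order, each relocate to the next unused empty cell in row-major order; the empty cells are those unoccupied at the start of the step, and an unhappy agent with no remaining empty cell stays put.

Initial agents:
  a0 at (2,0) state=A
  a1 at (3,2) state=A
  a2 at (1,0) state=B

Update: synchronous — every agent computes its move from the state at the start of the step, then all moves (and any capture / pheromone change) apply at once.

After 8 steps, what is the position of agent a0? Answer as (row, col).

(0, 2)

t=1: a0@(0,0):A a1@(3,2):A a2@(0,1):B
t=2: a0@(0,2):A a1@(3,2):A a2@(0,3):B
t=3: a0@(0,0):A a1@(3,2):A a2@(0,1):B
t=4: a0@(0,2):A a1@(3,2):A a2@(0,3):B
t=5: a0@(0,0):A a1@(3,2):A a2@(0,1):B
t=6: a0@(0,2):A a1@(3,2):A a2@(0,3):B
t=7: a0@(0,0):A a1@(3,2):A a2@(0,1):B
t=8: a0@(0,2):A a1@(3,2):A a2@(0,3):B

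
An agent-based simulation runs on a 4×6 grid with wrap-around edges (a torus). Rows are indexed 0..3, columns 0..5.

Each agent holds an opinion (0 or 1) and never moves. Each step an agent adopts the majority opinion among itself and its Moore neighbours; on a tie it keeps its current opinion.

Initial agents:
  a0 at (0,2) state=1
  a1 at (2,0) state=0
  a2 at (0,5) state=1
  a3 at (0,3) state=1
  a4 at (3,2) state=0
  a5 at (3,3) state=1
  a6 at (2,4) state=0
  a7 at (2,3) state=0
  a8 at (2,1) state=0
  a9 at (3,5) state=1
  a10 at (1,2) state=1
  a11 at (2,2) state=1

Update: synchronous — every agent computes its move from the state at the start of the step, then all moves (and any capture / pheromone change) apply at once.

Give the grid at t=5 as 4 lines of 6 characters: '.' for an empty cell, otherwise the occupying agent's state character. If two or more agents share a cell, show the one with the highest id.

..11.1
..1...
11111.
..11.1

t=1: a0@(0,2):1 a1@(2,0):0 a2@(0,5):1 a3@(0,3):1 a4@(3,2):1 a5@(3,3):1 a6@(2,4):0 a7@(2,3):0 a8@(2,1):0 a9@(3,5):1 a10@(1,2):1 a11@(2,2):1
t=2: a0@(0,2):1 a1@(2,0):0 a2@(0,5):1 a3@(0,3):1 a4@(3,2):1 a5@(3,3):1 a6@(2,4):0 a7@(2,3):1 a8@(2,1):1 a9@(3,5):1 a10@(1,2):1 a11@(2,2):1
t=3: a0@(0,2):1 a1@(2,0):1 a2@(0,5):1 a3@(0,3):1 a4@(3,2):1 a5@(3,3):1 a6@(2,4):1 a7@(2,3):1 a8@(2,1):1 a9@(3,5):1 a10@(1,2):1 a11@(2,2):1
t=4: (unchanged — steady state)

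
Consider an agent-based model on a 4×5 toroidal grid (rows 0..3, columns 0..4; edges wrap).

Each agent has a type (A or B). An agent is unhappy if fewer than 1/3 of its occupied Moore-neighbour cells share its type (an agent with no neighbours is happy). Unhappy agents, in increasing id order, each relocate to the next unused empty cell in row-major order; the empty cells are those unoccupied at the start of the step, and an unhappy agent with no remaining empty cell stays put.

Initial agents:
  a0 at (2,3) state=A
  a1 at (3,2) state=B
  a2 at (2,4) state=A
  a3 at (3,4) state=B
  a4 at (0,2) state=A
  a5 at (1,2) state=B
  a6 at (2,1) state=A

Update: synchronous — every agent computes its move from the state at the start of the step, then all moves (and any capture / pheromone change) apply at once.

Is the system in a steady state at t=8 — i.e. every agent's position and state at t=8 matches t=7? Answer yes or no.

yes

t=1: a0@(0,0):A a1@(0,1):B a2@(2,4):A a3@(0,3):B a4@(0,4):A a5@(1,0):B a6@(1,1):A
t=2: a0@(0,0):A a1@(0,1):B a2@(0,2):A a3@(1,2):B a4@(0,4):A a5@(1,3):B a6@(1,1):A
t=3: a0@(0,0):A a1@(0,3):B a2@(1,0):A a3@(1,2):B a4@(0,4):A a5@(1,3):B a6@(1,1):A
t=4: (unchanged — steady state)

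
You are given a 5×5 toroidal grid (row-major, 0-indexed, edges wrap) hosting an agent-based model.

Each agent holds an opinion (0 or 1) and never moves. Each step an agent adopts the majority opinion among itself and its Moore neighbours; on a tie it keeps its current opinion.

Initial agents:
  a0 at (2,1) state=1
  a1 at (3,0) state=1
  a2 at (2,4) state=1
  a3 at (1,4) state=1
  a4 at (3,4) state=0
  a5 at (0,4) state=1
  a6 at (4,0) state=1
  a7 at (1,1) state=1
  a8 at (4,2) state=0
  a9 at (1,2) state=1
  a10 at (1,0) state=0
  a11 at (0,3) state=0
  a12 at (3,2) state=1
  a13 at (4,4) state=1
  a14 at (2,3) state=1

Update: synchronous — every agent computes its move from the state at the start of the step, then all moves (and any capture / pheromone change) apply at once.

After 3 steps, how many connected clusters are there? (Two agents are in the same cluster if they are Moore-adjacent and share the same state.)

1

t=1: a0@(2,1):1 a1@(3,0):1 a2@(2,4):1 a3@(1,4):1 a4@(3,4):1 a5@(0,4):1 a6@(4,0):1 a7@(1,1):1 a8@(4,2):0 a9@(1,2):1 a10@(1,0):1 a11@(0,3):1 a12@(3,2):1 a13@(4,4):1 a14@(2,3):1
t=2: a0@(2,1):1 a1@(3,0):1 a2@(2,4):1 a3@(1,4):1 a4@(3,4):1 a5@(0,4):1 a6@(4,0):1 a7@(1,1):1 a8@(4,2):1 a9@(1,2):1 a10@(1,0):1 a11@(0,3):1 a12@(3,2):1 a13@(4,4):1 a14@(2,3):1
t=3: (unchanged — steady state)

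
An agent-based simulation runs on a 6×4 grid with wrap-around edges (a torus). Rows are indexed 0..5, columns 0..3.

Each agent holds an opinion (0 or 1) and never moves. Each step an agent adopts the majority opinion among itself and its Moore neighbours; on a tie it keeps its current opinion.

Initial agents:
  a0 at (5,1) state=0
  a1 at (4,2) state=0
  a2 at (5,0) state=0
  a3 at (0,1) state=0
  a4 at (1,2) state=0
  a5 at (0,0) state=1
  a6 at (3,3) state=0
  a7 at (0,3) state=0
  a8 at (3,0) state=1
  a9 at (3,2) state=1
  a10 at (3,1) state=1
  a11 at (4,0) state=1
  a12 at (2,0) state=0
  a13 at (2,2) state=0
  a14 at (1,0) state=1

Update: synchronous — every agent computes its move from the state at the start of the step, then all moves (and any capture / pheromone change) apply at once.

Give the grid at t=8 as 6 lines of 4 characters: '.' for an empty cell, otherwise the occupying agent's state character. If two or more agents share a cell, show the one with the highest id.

00.0
0.0.
1.0.
1100
1.0.
00..

t=1: a0@(5,1):0 a1@(4,2):0 a2@(5,0):0 a3@(0,1):0 a4@(1,2):0 a5@(0,0):0 a6@(3,3):0 a7@(0,3):0 a8@(3,0):1 a9@(3,2):0 a10@(3,1):1 a11@(4,0):1 a12@(2,0):1 a13@(2,2):0 a14@(1,0):0
t=2: (unchanged — steady state)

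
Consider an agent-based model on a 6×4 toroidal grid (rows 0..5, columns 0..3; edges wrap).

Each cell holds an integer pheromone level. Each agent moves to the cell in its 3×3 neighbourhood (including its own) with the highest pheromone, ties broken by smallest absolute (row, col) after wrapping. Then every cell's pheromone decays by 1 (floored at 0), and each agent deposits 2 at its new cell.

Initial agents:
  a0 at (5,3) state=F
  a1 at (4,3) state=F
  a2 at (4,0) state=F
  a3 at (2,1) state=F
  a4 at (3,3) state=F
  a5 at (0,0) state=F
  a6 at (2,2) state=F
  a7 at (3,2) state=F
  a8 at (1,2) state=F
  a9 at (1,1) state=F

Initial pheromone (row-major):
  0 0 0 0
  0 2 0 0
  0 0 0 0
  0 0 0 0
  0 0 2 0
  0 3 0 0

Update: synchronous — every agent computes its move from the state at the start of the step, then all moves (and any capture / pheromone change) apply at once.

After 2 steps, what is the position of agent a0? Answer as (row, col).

(4, 2)

t=1: a0@(4,2) a1@(4,2) a2@(5,1) a3@(1,1) a4@(4,2) a5@(5,1) a6@(1,1) a7@(4,2) a8@(1,1) a9@(1,1) | pheromone: 0 0 0 0 / 0 9 0 0 / 0 0 0 0 / 0 0 0 0 / 0 0 9 0 / 0 6 0 0
t=2: a0@(4,2) a1@(4,2) a2@(4,2) a3@(1,1) a4@(4,2) a5@(4,2) a6@(1,1) a7@(4,2) a8@(1,1) a9@(1,1) | pheromone: 0 0 0 0 / 0 16 0 0 / 0 0 0 0 / 0 0 0 0 / 0 0 20 0 / 0 5 0 0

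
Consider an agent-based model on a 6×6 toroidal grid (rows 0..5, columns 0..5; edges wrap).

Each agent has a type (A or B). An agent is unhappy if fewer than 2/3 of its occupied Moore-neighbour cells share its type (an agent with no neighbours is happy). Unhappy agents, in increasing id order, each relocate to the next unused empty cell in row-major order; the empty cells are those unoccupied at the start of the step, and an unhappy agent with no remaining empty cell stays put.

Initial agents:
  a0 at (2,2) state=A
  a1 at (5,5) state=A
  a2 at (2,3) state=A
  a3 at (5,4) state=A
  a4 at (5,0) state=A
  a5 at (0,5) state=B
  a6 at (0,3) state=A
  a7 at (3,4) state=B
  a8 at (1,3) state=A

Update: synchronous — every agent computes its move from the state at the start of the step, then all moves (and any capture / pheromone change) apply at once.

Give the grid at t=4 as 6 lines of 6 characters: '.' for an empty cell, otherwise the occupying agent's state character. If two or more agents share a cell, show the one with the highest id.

.B.AA.
B..A..
..AA..
......
......
....AA

t=1: a0@(2,2):A a1@(5,5):A a2@(2,3):A a3@(5,4):A a4@(0,0):A a5@(0,1):B a6@(0,3):A a7@(0,2):B a8@(1,3):A
t=2: a0@(2,2):A a1@(5,5):A a2@(2,3):A a3@(5,4):A a4@(0,4):A a5@(0,5):B a6@(0,3):A a7@(1,0):B a8@(1,3):A
t=3: a0@(2,2):A a1@(5,5):A a2@(2,3):A a3@(5,4):A a4@(0,4):A a5@(0,0):B a6@(0,3):A a7@(1,0):B a8@(1,3):A
t=4: a0@(2,2):A a1@(5,5):A a2@(2,3):A a3@(5,4):A a4@(0,4):A a5@(0,1):B a6@(0,3):A a7@(1,0):B a8@(1,3):A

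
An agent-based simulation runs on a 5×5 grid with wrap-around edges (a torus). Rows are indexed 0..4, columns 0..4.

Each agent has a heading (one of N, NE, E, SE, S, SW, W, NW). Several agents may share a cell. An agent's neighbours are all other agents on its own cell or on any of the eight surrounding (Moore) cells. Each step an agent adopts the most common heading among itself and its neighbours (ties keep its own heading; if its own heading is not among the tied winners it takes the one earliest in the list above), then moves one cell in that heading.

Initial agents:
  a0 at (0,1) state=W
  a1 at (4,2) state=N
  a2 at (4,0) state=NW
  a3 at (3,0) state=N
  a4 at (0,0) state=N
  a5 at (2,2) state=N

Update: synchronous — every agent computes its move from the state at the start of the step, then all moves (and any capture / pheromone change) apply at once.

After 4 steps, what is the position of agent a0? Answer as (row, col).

t=1: a0@(4,1):N a1@(3,2):N a2@(3,0):N a3@(2,0):N a4@(4,0):N a5@(1,2):N
t=2: a0@(3,1):N a1@(2,2):N a2@(2,0):N a3@(1,0):N a4@(3,0):N a5@(0,2):N
t=3: a0@(2,1):N a1@(1,2):N a2@(1,0):N a3@(0,0):N a4@(2,0):N a5@(4,2):N
t=4: a0@(1,1):N a1@(0,2):N a2@(0,0):N a3@(4,0):N a4@(1,0):N a5@(3,2):N

(1, 1)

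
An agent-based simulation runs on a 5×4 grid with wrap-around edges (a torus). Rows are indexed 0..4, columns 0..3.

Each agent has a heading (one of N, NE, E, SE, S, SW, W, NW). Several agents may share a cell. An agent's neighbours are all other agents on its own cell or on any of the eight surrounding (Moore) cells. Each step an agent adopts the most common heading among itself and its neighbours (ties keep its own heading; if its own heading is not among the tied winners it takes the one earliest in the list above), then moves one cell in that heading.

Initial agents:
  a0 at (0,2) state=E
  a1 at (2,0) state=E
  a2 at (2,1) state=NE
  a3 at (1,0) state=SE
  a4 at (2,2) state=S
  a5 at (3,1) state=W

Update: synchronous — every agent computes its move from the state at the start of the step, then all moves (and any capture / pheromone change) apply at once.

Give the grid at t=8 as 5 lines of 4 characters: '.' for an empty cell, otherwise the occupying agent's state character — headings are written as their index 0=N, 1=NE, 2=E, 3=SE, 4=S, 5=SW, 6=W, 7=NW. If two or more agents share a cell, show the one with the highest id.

..2.
222.
2...
.6..
....

t=1: a0@(0,3):E a1@(2,1):E a2@(1,2):NE a3@(2,1):SE a4@(3,2):S a5@(3,0):W
t=2: a0@(0,0):E a1@(2,2):E a2@(1,3):E a3@(3,2):SE a4@(4,2):S a5@(3,3):W
t=3: a0@(0,1):E a1@(2,3):E a2@(1,0):E a3@(4,3):SE a4@(0,2):S a5@(3,2):W
t=4: a0@(0,2):E a1@(2,0):E a2@(1,1):E a3@(0,0):SE a4@(1,2):S a5@(3,1):W
t=5: a0@(0,3):E a1@(2,1):E a2@(1,2):E a3@(1,1):SE a4@(1,3):E a5@(3,0):W
t=6: a0@(0,0):E a1@(2,2):E a2@(1,3):E a3@(1,2):E a4@(1,0):E a5@(3,3):W
t=7: a0@(0,1):E a1@(2,3):E a2@(1,0):E a3@(1,3):E a4@(1,1):E a5@(3,2):W
t=8: a0@(0,2):E a1@(2,0):E a2@(1,1):E a3@(1,0):E a4@(1,2):E a5@(3,1):W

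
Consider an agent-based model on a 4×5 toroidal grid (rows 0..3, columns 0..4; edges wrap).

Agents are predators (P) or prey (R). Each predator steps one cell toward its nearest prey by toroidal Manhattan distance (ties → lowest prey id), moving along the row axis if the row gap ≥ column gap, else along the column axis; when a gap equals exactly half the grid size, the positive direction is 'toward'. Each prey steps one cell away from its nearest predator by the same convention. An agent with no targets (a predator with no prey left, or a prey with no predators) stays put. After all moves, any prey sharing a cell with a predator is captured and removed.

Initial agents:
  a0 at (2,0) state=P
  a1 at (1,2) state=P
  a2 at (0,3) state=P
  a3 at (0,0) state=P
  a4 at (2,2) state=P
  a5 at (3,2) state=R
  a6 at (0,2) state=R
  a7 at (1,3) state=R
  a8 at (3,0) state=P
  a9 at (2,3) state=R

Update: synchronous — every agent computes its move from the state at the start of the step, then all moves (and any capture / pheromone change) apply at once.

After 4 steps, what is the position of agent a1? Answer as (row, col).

(3, 4)

t=1: a0@(2,4):P a1@(0,2):P a2@(0,2):P a3@(0,1):P a4@(3,2):P a7@(1,4):R a8@(3,1):P
t=2: a0@(1,4):P a1@(0,3):P a2@(0,3):P a3@(0,0):P a4@(0,2):P a7@(0,4):R a8@(0,1):P
t=3: a0@(0,4):P a1@(0,4):P a2@(0,4):P a3@(0,4):P a4@(0,3):P a7@(3,4):R a8@(0,0):P
t=4: a0@(3,4):P a1@(3,4):P a2@(3,4):P a3@(3,4):P a4@(3,3):P a7@(2,4):R a8@(3,0):P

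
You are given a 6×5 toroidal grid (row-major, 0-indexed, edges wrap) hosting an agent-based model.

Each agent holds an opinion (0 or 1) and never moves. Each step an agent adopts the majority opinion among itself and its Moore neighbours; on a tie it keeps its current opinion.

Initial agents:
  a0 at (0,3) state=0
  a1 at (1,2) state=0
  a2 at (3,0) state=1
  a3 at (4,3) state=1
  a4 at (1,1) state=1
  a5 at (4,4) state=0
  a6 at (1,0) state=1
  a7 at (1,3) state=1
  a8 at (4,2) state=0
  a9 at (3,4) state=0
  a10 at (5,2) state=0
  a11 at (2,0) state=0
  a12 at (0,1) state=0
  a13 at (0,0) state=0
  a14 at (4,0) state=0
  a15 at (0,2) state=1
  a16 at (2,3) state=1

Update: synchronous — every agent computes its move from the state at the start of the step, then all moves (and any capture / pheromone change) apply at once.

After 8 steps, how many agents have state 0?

t=1: a0@(0,3):0 a1@(1,2):1 a2@(3,0):0 a3@(4,3):0 a4@(1,1):0 a5@(4,4):0 a6@(1,0):0 a7@(1,3):1 a8@(4,2):0 a9@(3,4):0 a10@(5,2):0 a11@(2,0):1 a12@(0,1):0 a13@(0,0):0 a14@(4,0):0 a15@(0,2):0 a16@(2,3):1
t=2: a0@(0,3):0 a1@(1,2):0 a2@(3,0):0 a3@(4,3):0 a4@(1,1):0 a5@(4,4):0 a6@(1,0):0 a7@(1,3):1 a8@(4,2):0 a9@(3,4):0 a10@(5,2):0 a11@(2,0):0 a12@(0,1):0 a13@(0,0):0 a14@(4,0):0 a15@(0,2):0 a16@(2,3):1
t=3: a0@(0,3):0 a1@(1,2):0 a2@(3,0):0 a3@(4,3):0 a4@(1,1):0 a5@(4,4):0 a6@(1,0):0 a7@(1,3):0 a8@(4,2):0 a9@(3,4):0 a10@(5,2):0 a11@(2,0):0 a12@(0,1):0 a13@(0,0):0 a14@(4,0):0 a15@(0,2):0 a16@(2,3):1
t=4: a0@(0,3):0 a1@(1,2):0 a2@(3,0):0 a3@(4,3):0 a4@(1,1):0 a5@(4,4):0 a6@(1,0):0 a7@(1,3):0 a8@(4,2):0 a9@(3,4):0 a10@(5,2):0 a11@(2,0):0 a12@(0,1):0 a13@(0,0):0 a14@(4,0):0 a15@(0,2):0 a16@(2,3):0
t=5: (unchanged — steady state)

17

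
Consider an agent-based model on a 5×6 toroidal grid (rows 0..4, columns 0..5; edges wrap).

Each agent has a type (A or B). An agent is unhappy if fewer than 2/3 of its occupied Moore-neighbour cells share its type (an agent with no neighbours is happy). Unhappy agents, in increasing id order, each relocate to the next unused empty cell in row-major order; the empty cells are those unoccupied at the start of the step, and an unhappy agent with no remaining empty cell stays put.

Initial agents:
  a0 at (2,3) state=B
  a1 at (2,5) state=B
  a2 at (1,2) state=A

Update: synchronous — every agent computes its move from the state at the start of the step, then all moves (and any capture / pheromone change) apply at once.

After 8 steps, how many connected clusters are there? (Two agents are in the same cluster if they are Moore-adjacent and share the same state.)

3

t=1: a0@(0,0):B a1@(2,5):B a2@(0,1):A
t=2: a0@(0,2):B a1@(2,5):B a2@(0,3):A
t=3: a0@(0,0):B a1@(2,5):B a2@(0,1):A
t=4: a0@(0,2):B a1@(2,5):B a2@(0,3):A
t=5: a0@(0,0):B a1@(2,5):B a2@(0,1):A
t=6: a0@(0,2):B a1@(2,5):B a2@(0,3):A
t=7: a0@(0,0):B a1@(2,5):B a2@(0,1):A
t=8: a0@(0,2):B a1@(2,5):B a2@(0,3):A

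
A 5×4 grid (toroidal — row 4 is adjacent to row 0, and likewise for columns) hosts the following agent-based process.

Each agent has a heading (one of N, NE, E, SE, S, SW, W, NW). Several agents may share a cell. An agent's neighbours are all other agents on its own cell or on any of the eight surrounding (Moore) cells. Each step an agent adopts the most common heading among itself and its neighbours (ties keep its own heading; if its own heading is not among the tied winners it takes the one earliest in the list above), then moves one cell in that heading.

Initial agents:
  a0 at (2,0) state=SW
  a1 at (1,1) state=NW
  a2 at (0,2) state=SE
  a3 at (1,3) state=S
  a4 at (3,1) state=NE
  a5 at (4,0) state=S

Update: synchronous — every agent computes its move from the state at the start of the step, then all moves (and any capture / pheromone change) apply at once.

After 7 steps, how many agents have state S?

5

t=1: a0@(3,3):SW a1@(0,0):NW a2@(1,3):SE a3@(2,3):S a4@(2,2):NE a5@(0,0):S
t=2: a0@(4,2):SW a1@(4,3):NW a2@(2,3):S a3@(3,3):S a4@(1,3):NE a5@(1,0):S
t=3: a0@(0,1):SW a1@(3,2):NW a2@(3,3):S a3@(4,3):S a4@(2,3):S a5@(2,0):S
t=4: a0@(1,0):SW a1@(4,2):S a2@(4,3):S a3@(0,3):S a4@(3,3):S a5@(3,0):S
t=5: a0@(2,3):SW a1@(0,2):S a2@(0,3):S a3@(1,3):S a4@(4,3):S a5@(4,0):S
t=6: a0@(3,2):SW a1@(1,2):S a2@(1,3):S a3@(2,3):S a4@(0,3):S a5@(0,0):S
t=7: a0@(4,1):SW a1@(2,2):S a2@(2,3):S a3@(3,3):S a4@(1,3):S a5@(1,0):S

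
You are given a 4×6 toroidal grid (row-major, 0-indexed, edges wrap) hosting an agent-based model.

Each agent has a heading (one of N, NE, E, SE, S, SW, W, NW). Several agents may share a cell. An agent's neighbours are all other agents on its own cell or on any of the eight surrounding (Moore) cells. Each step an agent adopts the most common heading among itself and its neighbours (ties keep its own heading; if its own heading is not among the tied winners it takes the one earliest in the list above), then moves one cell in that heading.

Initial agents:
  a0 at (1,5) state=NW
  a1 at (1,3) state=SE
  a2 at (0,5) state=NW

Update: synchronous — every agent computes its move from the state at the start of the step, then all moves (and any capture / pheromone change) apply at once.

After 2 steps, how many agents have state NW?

t=1: a0@(0,4):NW a1@(2,4):SE a2@(3,4):NW
t=2: a0@(3,3):NW a1@(3,5):SE a2@(2,3):NW

2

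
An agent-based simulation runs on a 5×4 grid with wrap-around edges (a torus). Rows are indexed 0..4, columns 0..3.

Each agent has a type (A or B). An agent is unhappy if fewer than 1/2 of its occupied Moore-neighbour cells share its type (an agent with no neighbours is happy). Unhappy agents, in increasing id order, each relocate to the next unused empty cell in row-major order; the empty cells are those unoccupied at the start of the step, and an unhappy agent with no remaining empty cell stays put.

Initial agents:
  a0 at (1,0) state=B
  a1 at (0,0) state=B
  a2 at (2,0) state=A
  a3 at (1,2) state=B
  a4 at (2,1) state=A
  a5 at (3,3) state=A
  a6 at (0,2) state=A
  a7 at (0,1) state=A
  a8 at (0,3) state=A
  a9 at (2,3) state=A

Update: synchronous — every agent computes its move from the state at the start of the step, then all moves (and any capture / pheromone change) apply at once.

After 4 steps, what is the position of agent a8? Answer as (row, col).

t=1: a0@(1,1):B a1@(1,3):B a2@(2,0):A a3@(2,2):B a4@(3,0):A a5@(3,3):A a6@(0,2):A a7@(3,1):A a8@(3,2):A a9@(2,3):A
t=2: a0@(0,0):B a1@(0,1):B a2@(2,0):A a3@(0,3):B a4@(3,0):A a5@(3,3):A a6@(1,0):A a7@(3,1):A a8@(3,2):A a9@(2,3):A
t=3: a0@(0,0):B a1@(0,1):B a2@(2,0):A a3@(0,3):B a4@(3,0):A a5@(3,3):A a6@(0,2):A a7@(3,1):A a8@(3,2):A a9@(2,3):A
t=4: a0@(0,0):B a1@(0,1):B a2@(2,0):A a3@(0,3):B a4@(3,0):A a5@(3,3):A a6@(1,0):A a7@(3,1):A a8@(3,2):A a9@(2,3):A

(3, 2)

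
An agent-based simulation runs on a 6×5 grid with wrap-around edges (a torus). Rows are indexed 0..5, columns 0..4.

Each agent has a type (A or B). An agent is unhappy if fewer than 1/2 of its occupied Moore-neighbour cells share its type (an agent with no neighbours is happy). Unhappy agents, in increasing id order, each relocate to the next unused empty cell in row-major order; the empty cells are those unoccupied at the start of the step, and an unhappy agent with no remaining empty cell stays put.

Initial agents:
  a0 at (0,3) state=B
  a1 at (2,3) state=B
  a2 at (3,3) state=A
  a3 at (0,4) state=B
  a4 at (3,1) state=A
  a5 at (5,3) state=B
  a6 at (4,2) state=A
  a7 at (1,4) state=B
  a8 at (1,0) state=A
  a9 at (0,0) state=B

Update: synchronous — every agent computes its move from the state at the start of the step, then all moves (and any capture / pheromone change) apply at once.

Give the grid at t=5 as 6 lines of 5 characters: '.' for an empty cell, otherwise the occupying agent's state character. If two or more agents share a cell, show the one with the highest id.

t=1: a0@(0,3):B a1@(2,3):B a2@(3,3):A a3@(0,4):B a4@(3,1):A a5@(5,3):B a6@(4,2):A a7@(1,4):B a8@(0,1):A a9@(0,0):B
t=2: a0@(0,3):B a1@(2,3):B a2@(3,3):A a3@(0,4):B a4@(3,1):A a5@(5,3):B a6@(4,2):A a7@(1,4):B a8@(0,2):A a9@(0,0):B
t=3: a0@(0,3):B a1@(2,3):B a2@(3,3):A a3@(0,4):B a4@(3,1):A a5@(5,3):B a6@(4,2):A a7@(1,4):B a8@(0,1):A a9@(0,0):B
t=4: a0@(0,3):B a1@(2,3):B a2@(3,3):A a3@(0,4):B a4@(3,1):A a5@(5,3):B a6@(4,2):A a7@(1,4):B a8@(0,2):A a9@(0,0):B
t=5: a0@(0,3):B a1@(2,3):B a2@(3,3):A a3@(0,4):B a4@(3,1):A a5@(5,3):B a6@(4,2):A a7@(1,4):B a8@(0,1):A a9@(0,0):B

BA.BB
....B
...B.
.A.A.
..A..
...B.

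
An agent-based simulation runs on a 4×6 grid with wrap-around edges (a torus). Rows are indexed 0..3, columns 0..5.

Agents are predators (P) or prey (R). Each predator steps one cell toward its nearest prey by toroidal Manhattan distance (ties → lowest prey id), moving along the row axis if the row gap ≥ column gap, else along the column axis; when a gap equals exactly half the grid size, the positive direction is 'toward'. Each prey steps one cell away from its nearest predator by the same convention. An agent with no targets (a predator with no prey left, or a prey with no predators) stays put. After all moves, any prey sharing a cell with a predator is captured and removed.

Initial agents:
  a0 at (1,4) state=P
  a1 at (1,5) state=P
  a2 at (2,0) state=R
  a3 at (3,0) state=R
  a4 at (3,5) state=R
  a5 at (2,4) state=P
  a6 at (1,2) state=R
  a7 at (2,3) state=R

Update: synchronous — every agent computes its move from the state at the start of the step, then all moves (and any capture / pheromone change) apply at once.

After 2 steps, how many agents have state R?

t=1: a0@(1,3):P a1@(2,5):P a2@(3,0):R a3@(2,0):R a5@(2,3):P a6@(1,1):R a7@(2,2):R
t=2: a0@(1,2):P a1@(2,0):P a2@(0,0):R a3@(2,1):R a5@(2,2):P a6@(1,0):R a7@(2,1):R

4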